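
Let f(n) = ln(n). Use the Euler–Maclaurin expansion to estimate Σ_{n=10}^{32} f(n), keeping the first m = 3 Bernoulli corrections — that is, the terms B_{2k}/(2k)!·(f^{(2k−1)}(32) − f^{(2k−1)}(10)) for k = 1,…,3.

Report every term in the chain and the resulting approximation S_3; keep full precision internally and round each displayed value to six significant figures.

The integral term ∫_10^32 ln(x) dx = 65.8777.
Boundary: ½(f(10) + f(32)) = ½(2.30259 + 3.46574) = 2.88416.
Integral + boundary = 68.7619.
Order-1 term: 1/12 · (0.0312500 − 0.100000) = -0.00572917.
After k=1: 68.7561.
Order-2 term: −1/720 · (6.10352e-05 − 0.00200000) = 2.69301e-06.
After k=2: 68.7561.
Order-3 term: 1/30240 · (7.15256e-07 − 0.000240000) = -7.91286e-09.

S_3 ≈ 68.7561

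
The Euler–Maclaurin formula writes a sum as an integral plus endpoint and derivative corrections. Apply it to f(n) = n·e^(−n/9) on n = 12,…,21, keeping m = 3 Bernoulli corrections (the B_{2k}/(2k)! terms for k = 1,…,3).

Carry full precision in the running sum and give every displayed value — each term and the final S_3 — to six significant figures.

S_3 ≈ 26.2338

Integral: ∫_12^21 x·e^(−x/9) dx = 23.6374.
½[f(12) + f(21)] = ½[3.16317 + 2.03641] = 2.59979.
Running total after boundary: 26.2372.
Order-1 term: 1/12 · (-0.129296 − (-0.0878657)) = -0.00345252.
Partial sum through k=1: 26.2338.
Order-2 term: −1/720 · (0.000798123 − 0.00542381) = 6.42456e-06.
Partial sum through k=2: 26.2338.
Order-3 term: 1/30240 · (3.94135e-05 − 0.000147313) = -3.56812e-09.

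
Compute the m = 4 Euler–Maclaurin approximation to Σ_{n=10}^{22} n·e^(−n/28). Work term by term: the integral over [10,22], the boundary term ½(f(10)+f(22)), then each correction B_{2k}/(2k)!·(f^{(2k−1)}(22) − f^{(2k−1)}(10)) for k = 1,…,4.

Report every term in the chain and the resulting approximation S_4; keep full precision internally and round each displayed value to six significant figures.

S_4 ≈ 114.823

Integral: ∫_10^22 x·e^(−x/28) dx = 106.340.
Boundary: ½(f(10) + f(22)) = ½(6.99673 + 10.0275) = 8.51210.
So far: 114.852.
Order-1 term: 1/12 · (0.0976701 − 0.449789) = -0.0293433.
Partial sum through k=1: 114.823.
Order-2 term: −1/720 · (0.00128732 − 0.00235859) = 1.48788e-06.
Partial sum through k=2: 114.823.
Order-3 term: 1/30240 · (3.12508e-06 − 5.28504e-06) = -7.14273e-11.
Partial sum through k=3: 114.823.
Order-4 term: −1/1209600 · (5.87776e-09 − 9.64498e-09) = 3.11444e-15.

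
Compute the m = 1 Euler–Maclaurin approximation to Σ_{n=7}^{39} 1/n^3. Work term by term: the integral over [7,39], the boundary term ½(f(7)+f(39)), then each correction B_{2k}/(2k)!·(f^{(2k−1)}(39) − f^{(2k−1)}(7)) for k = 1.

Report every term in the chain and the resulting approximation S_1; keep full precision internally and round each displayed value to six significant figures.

S_1 ≈ 0.0114455

∫_7^39 1/x^3 dx evaluates to 0.00987535.
Boundary: ½(f(7) + f(39)) = ½(0.00291545 + 1.68580e-05) = 0.00146615.
So far: 0.0113415.
Correction k=1: B_{2}/2! · (f^{(1)}(39) − f^{(1)}(7)) = 1/12 · (-1.29677e-06 − (-0.00124948)) = 0.000104015.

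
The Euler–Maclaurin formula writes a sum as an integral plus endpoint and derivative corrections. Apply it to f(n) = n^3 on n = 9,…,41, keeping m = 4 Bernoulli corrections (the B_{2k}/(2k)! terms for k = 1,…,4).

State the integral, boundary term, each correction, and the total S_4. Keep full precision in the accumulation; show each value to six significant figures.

S_4 ≈ 740025

Integral: ∫_9^41 x^3 dx = 704800.
Boundary: ½(f(9) + f(41)) = ½(729.000 + 68921.0) = 34825.0.
Running total after boundary: 739625.
Correction k=1: B_{2}/2! · (f^{(1)}(41) − f^{(1)}(9)) = 1/12 · (5043.00 − 243.000) = 400.000.
Partial sum through k=1: 740025.
Correction k=2: B_{4}/4! · (f^{(3)}(41) − f^{(3)}(9)) = −1/720 · (6.00000 − 6.00000) = 0.00000.
Partial sum through k=2: 740025.
Correction k=3: B_{6}/6! · (f^{(5)}(41) − f^{(5)}(9)) = 1/30240 · (0.00000 − 0.00000) = 0.00000.
Partial sum through k=3: 740025.
Correction k=4: B_{8}/8! · (f^{(7)}(41) − f^{(7)}(9)) = −1/1209600 · (0.00000 − 0.00000) = 0.00000.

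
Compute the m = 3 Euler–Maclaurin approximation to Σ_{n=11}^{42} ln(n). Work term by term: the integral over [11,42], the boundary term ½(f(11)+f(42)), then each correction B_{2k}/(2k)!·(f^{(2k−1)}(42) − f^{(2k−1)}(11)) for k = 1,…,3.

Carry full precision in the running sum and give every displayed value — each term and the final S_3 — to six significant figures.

S_3 ≈ 102.667

∫_11^42 ln(x) dx evaluates to 99.6053.
Boundary: ½(f(11) + f(42)) = ½(2.39790 + 3.73767) = 3.06778.
Running total after boundary: 102.673.
Correction k=1: B_{2}/2! · (f^{(1)}(42) − f^{(1)}(11)) = 1/12 · (0.0238095 − 0.0909091) = -0.00559163.
Running total after k=1: 102.667.
Correction k=2: B_{4}/4! · (f^{(3)}(42) − f^{(3)}(11)) = −1/720 · (2.69949e-05 − 0.00150263) = 2.04949e-06.
Running total after k=2: 102.667.
Correction k=3: B_{6}/6! · (f^{(5)}(42) − f^{(5)}(11)) = 1/30240 · (1.83639e-07 − 0.000149021) = -4.92187e-09.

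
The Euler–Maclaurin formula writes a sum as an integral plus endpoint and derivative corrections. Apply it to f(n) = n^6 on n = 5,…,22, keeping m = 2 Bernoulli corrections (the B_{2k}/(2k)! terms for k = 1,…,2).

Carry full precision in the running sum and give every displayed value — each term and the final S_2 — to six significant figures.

S_2 ≈ 4.15597e+08

∫_5^22 x^6 dx evaluates to 3.56326e+08.
½[f(5) + f(22)] = ½[15625.0 + 1.13380e+08] = 5.66978e+07.
Running total after boundary: 4.13023e+08.
k=1: B_{2}/(2)! × [f^{(1)}(22) − f^{(1)}(5)] = 1/12 × (3.09218e+07 − 18750.0) = 2.57525e+06.
Partial sum through k=1: 4.15599e+08.
k=2: B_{4}/(4)! × [f^{(3)}(22) − f^{(3)}(5)] = −1/720 × (1.27776e+06 − 15000.0) = -1753.83.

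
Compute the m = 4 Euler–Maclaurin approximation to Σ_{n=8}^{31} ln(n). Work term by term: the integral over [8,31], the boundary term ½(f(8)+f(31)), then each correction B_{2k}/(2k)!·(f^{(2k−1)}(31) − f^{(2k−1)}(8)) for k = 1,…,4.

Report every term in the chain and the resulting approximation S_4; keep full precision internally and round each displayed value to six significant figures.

S_4 ≈ 69.5671

Integral: ∫_8^31 ln(x) dx = 66.8181.
Endpoint term: (f(8) + f(31))/2 = (2.07944 + 3.43399)/2 = 2.75671.
Integral + boundary = 69.5748.
Order-1 term: 1/12 · (0.0322581 − 0.125000) = -0.00772849.
Partial sum through k=1: 69.5671.
Order-2 term: −1/720 · (6.71344e-05 − 0.00390625) = 5.33211e-06.
Partial sum through k=2: 69.5671.
Order-3 term: 1/30240 · (8.38306e-07 − 0.000732422) = -2.41926e-08.
Partial sum through k=3: 69.5671.
Order-4 term: −1/1209600 · (2.61698e-08 − 0.000343323) = 2.83810e-10.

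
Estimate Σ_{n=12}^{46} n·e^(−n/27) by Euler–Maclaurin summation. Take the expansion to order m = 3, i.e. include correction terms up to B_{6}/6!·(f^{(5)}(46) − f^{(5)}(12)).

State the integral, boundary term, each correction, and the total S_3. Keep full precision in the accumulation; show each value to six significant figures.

S_3 ≈ 324.418

The integral term ∫_12^46 x·e^(−x/27) dx = 316.425.
Boundary: ½(f(12) + f(46)) = ½(7.69416 + 8.37238) = 8.03327.
Running total after boundary: 324.458.
Order-1 term: 1/12 · (-0.128080 − 0.356211) = -0.0403576.
Partial sum through k=1: 324.418.
Order-2 term: −1/720 · (0.000323644 − 0.00224770) = 2.67230e-06.
Partial sum through k=2: 324.418.
Order-3 term: 1/30240 · (1.12892e-06 − 5.49625e-06) = -1.44422e-10.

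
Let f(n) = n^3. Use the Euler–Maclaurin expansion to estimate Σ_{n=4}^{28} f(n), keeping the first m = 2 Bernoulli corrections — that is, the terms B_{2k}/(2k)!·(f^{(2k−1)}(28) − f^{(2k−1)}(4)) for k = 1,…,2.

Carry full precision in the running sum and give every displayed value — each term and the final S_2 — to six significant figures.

S_2 ≈ 164800

∫_4^28 x^3 dx evaluates to 153600.
Endpoint term: (f(4) + f(28))/2 = (64.0000 + 21952.0)/2 = 11008.0.
Integral + boundary = 164608.
Order-1 term: 1/12 · (2352.00 − 48.0000) = 192.000.
Running total after k=1: 164800.
Order-2 term: −1/720 · (6.00000 − 6.00000) = 0.00000.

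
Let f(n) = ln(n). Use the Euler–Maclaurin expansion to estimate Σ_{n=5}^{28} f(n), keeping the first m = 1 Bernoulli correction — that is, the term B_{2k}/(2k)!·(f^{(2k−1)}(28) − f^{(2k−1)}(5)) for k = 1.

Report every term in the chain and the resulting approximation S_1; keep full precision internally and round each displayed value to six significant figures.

Integral: ∫_5^28 ln(x) dx = 62.2545.
Boundary: ½(f(5) + f(28)) = ½(1.60944 + 3.33220) = 2.47082.
So far: 64.7254.
Correction k=1: B_{2}/2! · (f^{(1)}(28) − f^{(1)}(5)) = 1/12 · (0.0357143 − 0.200000) = -0.0136905.

S_1 ≈ 64.7117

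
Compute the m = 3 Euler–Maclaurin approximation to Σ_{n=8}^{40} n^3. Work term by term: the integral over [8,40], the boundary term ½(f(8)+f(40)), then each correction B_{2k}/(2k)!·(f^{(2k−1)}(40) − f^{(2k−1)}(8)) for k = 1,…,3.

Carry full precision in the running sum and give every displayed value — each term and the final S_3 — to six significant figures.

S_3 ≈ 671616

The integral term ∫_8^40 x^3 dx = 638976.
Boundary: ½(f(8) + f(40)) = ½(512.000 + 64000.0) = 32256.0.
So far: 671232.
Correction k=1: B_{2}/2! · (f^{(1)}(40) − f^{(1)}(8)) = 1/12 · (4800.00 − 192.000) = 384.000.
Partial sum through k=1: 671616.
Correction k=2: B_{4}/4! · (f^{(3)}(40) − f^{(3)}(8)) = −1/720 · (6.00000 − 6.00000) = 0.00000.
Partial sum through k=2: 671616.
Correction k=3: B_{6}/6! · (f^{(5)}(40) − f^{(5)}(8)) = 1/30240 · (0.00000 − 0.00000) = 0.00000.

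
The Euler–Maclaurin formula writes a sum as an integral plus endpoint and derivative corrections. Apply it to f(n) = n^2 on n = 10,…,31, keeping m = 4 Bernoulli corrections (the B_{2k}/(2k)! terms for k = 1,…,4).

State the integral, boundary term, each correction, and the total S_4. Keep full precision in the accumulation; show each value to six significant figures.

The integral term ∫_10^31 x^2 dx = 9597.00.
Boundary: ½(f(10) + f(31)) = ½(100.000 + 961.000) = 530.500.
So far: 10127.5.
Order-1 term: 1/12 · (62.0000 − 20.0000) = 3.50000.
Partial sum through k=1: 10131.0.
Order-2 term: −1/720 · (0.00000 − 0.00000) = 0.00000.
Partial sum through k=2: 10131.0.
Order-3 term: 1/30240 · (0.00000 − 0.00000) = 0.00000.
Partial sum through k=3: 10131.0.
Order-4 term: −1/1209600 · (0.00000 − 0.00000) = 0.00000.

S_4 ≈ 10131.0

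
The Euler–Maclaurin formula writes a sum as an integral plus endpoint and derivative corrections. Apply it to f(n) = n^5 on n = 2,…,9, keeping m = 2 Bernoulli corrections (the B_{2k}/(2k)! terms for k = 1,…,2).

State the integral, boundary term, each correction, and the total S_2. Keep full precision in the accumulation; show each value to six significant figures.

The integral term ∫_2^9 x^5 dx = 88562.8.
Boundary: ½(f(2) + f(9)) = ½(32.0000 + 59049.0) = 29540.5.
So far: 118103.
Correction k=1: B_{2}/2! · (f^{(1)}(9) − f^{(1)}(2)) = 1/12 · (32805.0 − 80.0000) = 2727.08.
After k=1: 120830.
Correction k=2: B_{4}/4! · (f^{(3)}(9) − f^{(3)}(2)) = −1/720 · (4860.00 − 240.000) = -6.41667.

S_2 ≈ 120824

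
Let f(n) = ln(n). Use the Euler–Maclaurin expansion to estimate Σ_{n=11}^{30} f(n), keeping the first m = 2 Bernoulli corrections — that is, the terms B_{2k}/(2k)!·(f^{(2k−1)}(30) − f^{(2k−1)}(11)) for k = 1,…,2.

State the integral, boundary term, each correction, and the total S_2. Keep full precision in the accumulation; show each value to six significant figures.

S_2 ≈ 59.5538

The integral term ∫_11^30 ln(x) dx = 56.6591.
½[f(11) + f(30)] = ½[2.39790 + 3.40120] = 2.89955.
Running total after boundary: 59.5586.
Order-1 term: 1/12 · (0.0333333 − 0.0909091) = -0.00479798.
After k=1: 59.5538.
Order-2 term: −1/720 · (7.40741e-05 − 0.00150263) = 1.98410e-06.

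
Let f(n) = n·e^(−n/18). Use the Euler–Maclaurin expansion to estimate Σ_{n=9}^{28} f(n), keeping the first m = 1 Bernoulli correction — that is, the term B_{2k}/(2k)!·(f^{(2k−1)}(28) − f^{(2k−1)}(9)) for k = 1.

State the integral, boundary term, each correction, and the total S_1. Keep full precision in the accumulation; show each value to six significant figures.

∫_9^28 x·e^(−x/18) dx evaluates to 120.006.
½[f(9) + f(28)] = ½[5.45878 + 5.91002] = 5.68440.
So far: 125.691.
Order-1 term: 1/12 · (-0.117262 − 0.303265) = -0.0350440.

S_1 ≈ 125.656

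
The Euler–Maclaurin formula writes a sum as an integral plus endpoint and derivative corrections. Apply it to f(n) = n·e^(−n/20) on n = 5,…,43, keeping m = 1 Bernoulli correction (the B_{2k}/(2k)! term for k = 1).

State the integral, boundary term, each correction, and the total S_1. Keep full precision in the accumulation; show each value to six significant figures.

S_1 ≈ 247.022

Integral: ∫_5^43 x·e^(−x/20) dx = 242.630.
Endpoint term: (f(5) + f(43))/2 = (3.89400 + 5.00882)/2 = 4.45141.
Running total after boundary: 247.082.
k=1: B_{2}/(2)! × [f^{(1)}(43) − f^{(1)}(5)] = 1/12 × (-0.133957 − 0.584101) = -0.0598381.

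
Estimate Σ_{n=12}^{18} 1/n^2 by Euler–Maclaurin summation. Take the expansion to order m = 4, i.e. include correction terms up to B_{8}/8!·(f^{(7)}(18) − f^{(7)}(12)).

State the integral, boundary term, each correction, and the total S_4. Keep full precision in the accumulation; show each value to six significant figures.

S_4 ≈ 0.0328610

Integral: ∫_12^18 1/x^2 dx = 0.0277778.
Endpoint term: (f(12) + f(18))/2 = (0.00694444 + 0.00308642)/2 = 0.00501543.
Running total after boundary: 0.0327932.
k=1: B_{2}/(2)! × [f^{(1)}(18) − f^{(1)}(12)] = 1/12 × (-0.000342936 − (-0.00115741)) = 6.78727e-05.
After k=1: 0.0328611.
k=2: B_{4}/(4)! × [f^{(3)}(18) − f^{(3)}(12)] = −1/720 × (-1.27013e-05 − (-9.64506e-05)) = -1.16318e-07.
After k=2: 0.0328610.
k=3: B_{6}/(6)! × [f^{(5)}(18) − f^{(5)}(12)] = 1/30240 × (-1.17605e-06 − (-2.00939e-05)) = 6.25590e-10.
After k=3: 0.0328610.
k=4: B_{8}/(8)! × [f^{(7)}(18) − f^{(7)}(12)] = −1/1209600 × (-2.03268e-07 − (-7.81429e-06)) = -6.29218e-12.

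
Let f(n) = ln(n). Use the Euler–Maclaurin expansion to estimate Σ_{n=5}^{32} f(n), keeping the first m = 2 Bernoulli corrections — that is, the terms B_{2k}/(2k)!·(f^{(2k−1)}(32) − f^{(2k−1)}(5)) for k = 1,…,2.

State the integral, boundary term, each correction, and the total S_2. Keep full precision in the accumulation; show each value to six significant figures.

S_2 ≈ 78.3799

Integral: ∫_5^32 ln(x) dx = 75.8564.
Boundary: ½(f(5) + f(32)) = ½(1.60944 + 3.46574) = 2.53759.
Running total after boundary: 78.3939.
k=1: B_{2}/(2)! × [f^{(1)}(32) − f^{(1)}(5)] = 1/12 × (0.0312500 − 0.200000) = -0.0140625.
Running total after k=1: 78.3799.
k=2: B_{4}/(4)! × [f^{(3)}(32) − f^{(3)}(5)] = −1/720 × (6.10352e-05 − 0.0160000) = 2.21375e-05.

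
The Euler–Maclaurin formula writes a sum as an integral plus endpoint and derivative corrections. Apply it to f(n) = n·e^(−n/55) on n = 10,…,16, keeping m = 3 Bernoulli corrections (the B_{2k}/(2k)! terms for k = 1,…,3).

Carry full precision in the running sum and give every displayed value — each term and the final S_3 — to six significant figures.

Integral: ∫_10^16 x·e^(−x/55) dx = 61.3526.
Boundary: ½(f(10) + f(16)) = ½(8.33753 + 11.9613) = 10.1494.
So far: 71.5020.
Correction k=1: B_{2}/2! · (f^{(1)}(16) − f^{(1)}(10)) = 1/12 · (0.530105 − 0.682161) = -0.0126714.
After k=1: 71.4893.
Correction k=2: B_{4}/4! · (f^{(3)}(16) − f^{(3)}(10)) = −1/720 · (0.000669511 − 0.000776750) = 1.48942e-07.
After k=2: 71.4893.
Correction k=3: B_{6}/6! · (f^{(5)}(16) − f^{(5)}(10)) = 1/30240 · (3.84721e-07 − 4.39005e-07) = -1.79511e-12.

S_3 ≈ 71.4893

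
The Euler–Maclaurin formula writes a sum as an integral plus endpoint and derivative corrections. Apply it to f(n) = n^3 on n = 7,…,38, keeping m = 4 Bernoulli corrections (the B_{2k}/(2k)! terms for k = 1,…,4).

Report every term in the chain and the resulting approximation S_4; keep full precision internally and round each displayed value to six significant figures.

S_4 ≈ 548640

Integral: ∫_7^38 x^3 dx = 520684.
½[f(7) + f(38)] = ½[343.000 + 54872.0] = 27607.5.
Integral + boundary = 548291.
Correction k=1: B_{2}/2! · (f^{(1)}(38) − f^{(1)}(7)) = 1/12 · (4332.00 − 147.000) = 348.750.
After k=1: 548640.
Correction k=2: B_{4}/4! · (f^{(3)}(38) − f^{(3)}(7)) = −1/720 · (6.00000 − 6.00000) = 0.00000.
After k=2: 548640.
Correction k=3: B_{6}/6! · (f^{(5)}(38) − f^{(5)}(7)) = 1/30240 · (0.00000 − 0.00000) = 0.00000.
After k=3: 548640.
Correction k=4: B_{8}/8! · (f^{(7)}(38) − f^{(7)}(7)) = −1/1209600 · (0.00000 − 0.00000) = 0.00000.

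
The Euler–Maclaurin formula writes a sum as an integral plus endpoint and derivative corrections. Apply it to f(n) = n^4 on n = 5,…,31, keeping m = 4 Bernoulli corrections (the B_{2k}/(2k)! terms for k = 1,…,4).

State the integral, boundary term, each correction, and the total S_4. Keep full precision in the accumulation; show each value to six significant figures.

S_4 ≈ 6.19717e+06

∫_5^31 x^4 dx evaluates to 5.72521e+06.
Boundary: ½(f(5) + f(31)) = ½(625.000 + 923521) = 462073.
Integral + boundary = 6.18728e+06.
k=1: B_{2}/(2)! × [f^{(1)}(31) − f^{(1)}(5)] = 1/12 × (119164 − 500.000) = 9888.67.
After k=1: 6.19717e+06.
k=2: B_{4}/(4)! × [f^{(3)}(31) − f^{(3)}(5)] = −1/720 × (744.000 − 120.000) = -0.866667.
After k=2: 6.19717e+06.
k=3: B_{6}/(6)! × [f^{(5)}(31) − f^{(5)}(5)] = 1/30240 × (0.00000 − 0.00000) = 0.00000.
After k=3: 6.19717e+06.
k=4: B_{8}/(8)! × [f^{(7)}(31) − f^{(7)}(5)] = −1/1209600 × (0.00000 − 0.00000) = 0.00000.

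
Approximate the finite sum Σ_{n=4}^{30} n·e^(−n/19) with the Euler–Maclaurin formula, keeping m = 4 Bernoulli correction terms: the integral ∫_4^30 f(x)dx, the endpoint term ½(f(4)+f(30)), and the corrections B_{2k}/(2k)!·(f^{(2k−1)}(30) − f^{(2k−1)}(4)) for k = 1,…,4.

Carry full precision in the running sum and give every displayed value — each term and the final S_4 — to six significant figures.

S_4 ≈ 166.724

Integral: ∫_4^30 x·e^(−x/19) dx = 162.074.
Boundary: ½(f(4) + f(30)) = ½(3.24063 + 6.18576) = 4.71320.
Integral + boundary = 166.787.
Correction k=1: B_{2}/2! · (f^{(1)}(30) − f^{(1)}(4)) = 1/12 · (-0.119374 − 0.639598) = -0.0632477.
Running total after k=1: 166.724.
Correction k=2: B_{4}/4! · (f^{(3)}(30) − f^{(3)}(4)) = −1/720 · (0.000811661 − 0.00626015) = 7.56734e-06.
Running total after k=2: 166.724.
Correction k=3: B_{6}/6! · (f^{(5)}(30) − f^{(5)}(4)) = 1/30240 · (5.41274e-06 − 2.97744e-05) = -8.05610e-10.
Running total after k=3: 166.724.
Correction k=4: B_{8}/8! · (f^{(7)}(30) − f^{(7)}(4)) = −1/1209600 · (2.37593e-08 − 1.16919e-07) = 7.70167e-14.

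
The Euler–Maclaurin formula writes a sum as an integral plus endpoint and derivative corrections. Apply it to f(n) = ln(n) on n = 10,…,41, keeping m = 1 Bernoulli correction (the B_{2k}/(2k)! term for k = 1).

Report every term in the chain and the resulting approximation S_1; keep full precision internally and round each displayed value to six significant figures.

S_1 ≈ 101.232

The integral term ∫_10^41 ln(x) dx = 98.2306.
Boundary: ½(f(10) + f(41)) = ½(2.30259 + 3.71357) = 3.00808.
So far: 101.239.
k=1: B_{2}/(2)! × [f^{(1)}(41) − f^{(1)}(10)] = 1/12 × (0.0243902 − 0.100000) = -0.00630081.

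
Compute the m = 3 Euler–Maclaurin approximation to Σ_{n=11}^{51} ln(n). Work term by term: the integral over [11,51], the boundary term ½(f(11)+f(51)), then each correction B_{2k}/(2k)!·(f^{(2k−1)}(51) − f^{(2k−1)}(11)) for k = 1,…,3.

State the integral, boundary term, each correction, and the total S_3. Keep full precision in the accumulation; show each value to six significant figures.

S_3 ≈ 137.305

The integral term ∫_11^51 ln(x) dx = 134.146.
Endpoint term: (f(11) + f(51))/2 = (2.39790 + 3.93183)/2 = 3.16486.
Integral + boundary = 137.311.
Correction k=1: B_{2}/2! · (f^{(1)}(51) − f^{(1)}(11)) = 1/12 · (0.0196078 − 0.0909091) = -0.00594177.
Partial sum through k=1: 137.305.
Correction k=2: B_{4}/4! · (f^{(3)}(51) − f^{(3)}(11)) = −1/720 · (1.50772e-05 − 0.00150263) = 2.06605e-06.
Partial sum through k=2: 137.305.
Correction k=3: B_{6}/6! · (f^{(5)}(51) − f^{(5)}(11)) = 1/30240 · (6.95601e-08 − 0.000149021) = -4.92565e-09.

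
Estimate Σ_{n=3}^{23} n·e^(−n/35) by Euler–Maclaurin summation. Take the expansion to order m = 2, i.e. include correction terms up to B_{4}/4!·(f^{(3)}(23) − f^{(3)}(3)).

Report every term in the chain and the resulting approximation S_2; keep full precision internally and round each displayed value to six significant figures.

Integral: ∫_3^23 x·e^(−x/35) dx = 168.539.
Endpoint term: (f(3) + f(23))/2 = (2.75357 + 11.9216)/2 = 7.33758.
Integral + boundary = 175.876.
k=1: B_{2}/(2)! × [f^{(1)}(23) − f^{(1)}(3)] = 1/12 × (0.177713 − 0.839183) = -0.0551225.
Partial sum through k=1: 175.821.
k=2: B_{4}/(4)! × [f^{(3)}(23) − f^{(3)}(3)] = −1/720 × (0.000991325 − 0.00218359) = 1.65592e-06.

S_2 ≈ 175.821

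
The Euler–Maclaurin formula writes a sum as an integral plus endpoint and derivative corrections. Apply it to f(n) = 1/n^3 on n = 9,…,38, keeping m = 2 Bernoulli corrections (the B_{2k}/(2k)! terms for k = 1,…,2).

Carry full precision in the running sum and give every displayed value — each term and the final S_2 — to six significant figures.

S_2 ≈ 0.00655939

The integral term ∫_9^38 1/x^3 dx = 0.00582658.
Boundary: ½(f(9) + f(38)) = ½(0.00137174 + 1.82242e-05) = 0.000694983.
Running total after boundary: 0.00652156.
Correction k=1: B_{2}/2! · (f^{(1)}(38) − f^{(1)}(9)) = 1/12 · (-1.43876e-06 − (-0.000457247)) = 3.79841e-05.
After k=1: 0.00655955.
Correction k=2: B_{4}/4! · (f^{(3)}(38) − f^{(3)}(9)) = −1/720 · (-1.99274e-08 − (-0.000112901)) = -1.56779e-07.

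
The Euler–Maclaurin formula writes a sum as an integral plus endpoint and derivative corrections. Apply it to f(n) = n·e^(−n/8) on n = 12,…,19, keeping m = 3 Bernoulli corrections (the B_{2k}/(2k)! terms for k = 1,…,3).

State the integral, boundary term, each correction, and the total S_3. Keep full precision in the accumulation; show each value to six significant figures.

∫_12^19 x·e^(−x/8) dx evaluates to 15.6097.
½[f(12) + f(19)] = ½[2.67756 + 1.76728] = 2.22242.
Running total after boundary: 17.8321.
Order-1 term: 1/12 · (-0.127895 − (-0.111565)) = -0.00136082.
Partial sum through k=1: 17.8308.
Order-2 term: −1/720 · (0.000908345 − 0.00522961) = 6.00176e-06.
Partial sum through k=2: 17.8308.
Order-3 term: 1/30240 · (5.96101e-05 − 0.000190663) = -4.33376e-09.

S_3 ≈ 17.8308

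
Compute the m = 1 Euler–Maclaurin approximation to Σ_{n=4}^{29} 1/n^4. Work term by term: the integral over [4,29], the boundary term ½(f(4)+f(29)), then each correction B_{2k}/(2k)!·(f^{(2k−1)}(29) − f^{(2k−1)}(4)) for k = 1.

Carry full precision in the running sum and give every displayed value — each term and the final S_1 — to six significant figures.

Integral: ∫_4^29 1/x^4 dx = 0.00519467.
Endpoint term: (f(4) + f(29))/2 = (0.00390625 + 1.41387e-06)/2 = 0.00195383.
Integral + boundary = 0.00714850.
Correction k=1: B_{2}/2! · (f^{(1)}(29) − f^{(1)}(4)) = 1/12 · (-1.95016e-07 − (-0.00390625)) = 0.000325505.

S_1 ≈ 0.00747400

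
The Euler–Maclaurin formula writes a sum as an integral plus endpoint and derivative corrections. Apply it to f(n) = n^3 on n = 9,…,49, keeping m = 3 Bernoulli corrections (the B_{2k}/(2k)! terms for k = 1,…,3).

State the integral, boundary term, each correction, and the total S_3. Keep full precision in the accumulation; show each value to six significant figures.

S_3 ≈ 1.49933e+06

The integral term ∫_9^49 x^3 dx = 1.43956e+06.
½[f(9) + f(49)] = ½[729.000 + 117649] = 59189.0.
So far: 1.49875e+06.
k=1: B_{2}/(2)! × [f^{(1)}(49) − f^{(1)}(9)] = 1/12 × (7203.00 − 243.000) = 580.000.
After k=1: 1.49933e+06.
k=2: B_{4}/(4)! × [f^{(3)}(49) − f^{(3)}(9)] = −1/720 × (6.00000 − 6.00000) = 0.00000.
After k=2: 1.49933e+06.
k=3: B_{6}/(6)! × [f^{(5)}(49) − f^{(5)}(9)] = 1/30240 × (0.00000 − 0.00000) = 0.00000.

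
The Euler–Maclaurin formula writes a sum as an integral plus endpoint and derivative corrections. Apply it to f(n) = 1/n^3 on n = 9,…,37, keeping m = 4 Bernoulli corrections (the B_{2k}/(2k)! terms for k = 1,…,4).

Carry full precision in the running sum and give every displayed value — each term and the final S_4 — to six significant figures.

∫_9^37 1/x^3 dx evaluates to 0.00580761.
Endpoint term: (f(9) + f(37))/2 = (0.00137174 + 1.97422e-05)/2 = 0.000695742.
So far: 0.00650335.
k=1: B_{2}/(2)! × [f^{(1)}(37) − f^{(1)}(9)] = 1/12 × (-1.60072e-06 − (-0.000457247)) = 3.79706e-05.
Running total after k=1: 0.00654132.
k=2: B_{4}/(4)! × [f^{(3)}(37) − f^{(3)}(9)] = −1/720 × (-2.33852e-08 − (-0.000112901)) = -1.56774e-07.
Running total after k=2: 0.00654117.
k=3: B_{6}/(6)! × [f^{(5)}(37) − f^{(5)}(9)] = 1/30240 × (-7.17442e-10 − (-5.85410e-05)) = 1.93586e-09.
Running total after k=3: 0.00654117.
k=4: B_{8}/(8)! × [f^{(7)}(37) − f^{(7)}(9)] = −1/1209600 × (-3.77325e-11 − (-5.20365e-05)) = -4.30195e-11.

S_4 ≈ 0.00654117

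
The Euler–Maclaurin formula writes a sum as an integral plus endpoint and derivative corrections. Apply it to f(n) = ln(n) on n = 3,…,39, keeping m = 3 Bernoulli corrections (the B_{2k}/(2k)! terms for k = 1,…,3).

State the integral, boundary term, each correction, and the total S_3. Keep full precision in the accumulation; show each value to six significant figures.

Integral: ∫_3^39 ln(x) dx = 103.583.
Endpoint term: (f(3) + f(39))/2 = (1.09861 + 3.66356)/2 = 2.38109.
So far: 105.964.
Order-1 term: 1/12 · (0.0256410 − 0.333333) = -0.0256410.
Running total after k=1: 105.939.
Order-2 term: −1/720 · (3.37160e-05 − 0.0740741) = 0.000102834.
Running total after k=2: 105.939.
Order-3 term: 1/30240 · (2.66004e-07 − 0.0987654) = -3.26604e-06.

S_3 ≈ 105.939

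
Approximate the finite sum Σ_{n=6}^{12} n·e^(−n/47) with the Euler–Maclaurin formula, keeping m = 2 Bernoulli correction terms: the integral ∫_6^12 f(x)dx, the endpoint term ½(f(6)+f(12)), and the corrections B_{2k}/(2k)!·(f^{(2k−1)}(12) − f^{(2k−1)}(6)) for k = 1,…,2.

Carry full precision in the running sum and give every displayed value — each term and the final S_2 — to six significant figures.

S_2 ≈ 51.5758

The integral term ∫_6^12 x·e^(−x/47) dx = 44.3033.
Boundary: ½(f(6) + f(12)) = ½(5.28092 + 9.29603) = 7.28847.
Integral + boundary = 51.5917.
Order-1 term: 1/12 · (0.576881 − 0.767793) = -0.0159093.
Partial sum through k=1: 51.5758.
Order-2 term: −1/720 · (0.000962526 − 0.00114445) = 2.52678e-07.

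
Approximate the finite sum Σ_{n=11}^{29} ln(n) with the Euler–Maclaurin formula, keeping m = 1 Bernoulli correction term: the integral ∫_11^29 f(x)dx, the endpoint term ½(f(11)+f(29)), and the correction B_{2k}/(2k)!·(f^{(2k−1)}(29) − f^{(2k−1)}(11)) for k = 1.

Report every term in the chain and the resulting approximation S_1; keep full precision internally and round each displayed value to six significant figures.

Integral: ∫_11^29 ln(x) dx = 53.2747.
Endpoint term: (f(11) + f(29))/2 = (2.39790 + 3.36730)/2 = 2.88260.
Running total after boundary: 56.1573.
Order-1 term: 1/12 · (0.0344828 − 0.0909091) = -0.00470219.

S_1 ≈ 56.1526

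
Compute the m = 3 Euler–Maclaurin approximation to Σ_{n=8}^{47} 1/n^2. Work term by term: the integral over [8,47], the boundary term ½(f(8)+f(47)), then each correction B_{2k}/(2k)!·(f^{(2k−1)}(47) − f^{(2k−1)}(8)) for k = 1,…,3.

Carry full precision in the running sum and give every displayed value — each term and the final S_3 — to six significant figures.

S_3 ≈ 0.112085

∫_8^47 1/x^2 dx evaluates to 0.103723.
Endpoint term: (f(8) + f(47))/2 = (0.0156250 + 0.000452694)/2 = 0.00803885.
Integral + boundary = 0.111762.
Correction k=1: B_{2}/2! · (f^{(1)}(47) − f^{(1)}(8)) = 1/12 · (-1.92636e-05 − (-0.00390625)) = 0.000323916.
After k=1: 0.112086.
Correction k=2: B_{4}/4! · (f^{(3)}(47) − f^{(3)}(8)) = −1/720 · (-1.04646e-07 − (-0.000732422)) = -1.01711e-06.
After k=2: 0.112085.
Correction k=3: B_{6}/6! · (f^{(5)}(47) − f^{(5)}(8)) = 1/30240 · (-1.42117e-09 − (-0.000343323)) = 1.13532e-08.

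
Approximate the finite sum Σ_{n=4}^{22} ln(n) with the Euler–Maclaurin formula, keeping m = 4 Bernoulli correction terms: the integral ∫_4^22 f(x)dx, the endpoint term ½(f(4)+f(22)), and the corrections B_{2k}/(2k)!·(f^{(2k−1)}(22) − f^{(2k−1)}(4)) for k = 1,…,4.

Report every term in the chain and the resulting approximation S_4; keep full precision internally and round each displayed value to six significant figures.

S_4 ≈ 46.6794

Integral: ∫_4^22 ln(x) dx = 44.4578.
Boundary: ½(f(4) + f(22)) = ½(1.38629 + 3.09104) = 2.23867.
Running total after boundary: 46.6964.
Correction k=1: B_{2}/2! · (f^{(1)}(22) − f^{(1)}(4)) = 1/12 · (0.0454545 − 0.250000) = -0.0170455.
Running total after k=1: 46.6794.
Correction k=2: B_{4}/4! · (f^{(3)}(22) − f^{(3)}(4)) = −1/720 · (0.000187829 − 0.0312500) = 4.31419e-05.
Running total after k=2: 46.6794.
Correction k=3: B_{6}/6! · (f^{(5)}(22) − f^{(5)}(4)) = 1/30240 · (4.65691e-06 − 0.0234375) = -7.74896e-07.
Running total after k=3: 46.6794.
Correction k=4: B_{8}/8! · (f^{(7)}(22) − f^{(7)}(4)) = −1/1209600 · (2.88651e-07 − 0.0439453) = 3.63302e-08.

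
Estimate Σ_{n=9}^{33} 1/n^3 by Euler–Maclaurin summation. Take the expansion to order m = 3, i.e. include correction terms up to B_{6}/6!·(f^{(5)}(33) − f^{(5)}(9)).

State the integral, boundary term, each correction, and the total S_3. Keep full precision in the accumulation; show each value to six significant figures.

Integral: ∫_9^33 1/x^3 dx = 0.00571370.
Endpoint term: (f(9) + f(33))/2 = (0.00137174 + 2.78265e-05)/2 = 0.000699784.
So far: 0.00641349.
Order-1 term: 1/12 · (-2.52968e-06 − (-0.000457247)) = 3.78931e-05.
Running total after k=1: 0.00645138.
Order-2 term: −1/720 · (-4.64588e-08 − (-0.000112901)) = -1.56742e-07.
Running total after k=2: 0.00645122.
Order-3 term: 1/30240 · (-1.79180e-09 − (-5.85410e-05)) = 1.93582e-09.

S_3 ≈ 0.00645123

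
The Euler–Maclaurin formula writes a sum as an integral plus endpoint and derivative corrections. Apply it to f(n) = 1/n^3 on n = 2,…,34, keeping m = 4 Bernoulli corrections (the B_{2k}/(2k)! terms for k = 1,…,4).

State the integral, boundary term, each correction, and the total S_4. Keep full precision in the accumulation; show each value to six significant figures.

S_4 ≈ 0.201582

∫_2^34 1/x^3 dx evaluates to 0.124567.
½[f(2) + f(34)] = ½[0.125000 + 2.54427e-05] = 0.0625127.
Running total after boundary: 0.187080.
Correction k=1: B_{2}/2! · (f^{(1)}(34) − f^{(1)}(2)) = 1/12 · (-2.24494e-06 − (-0.187500)) = 0.0156248.
After k=1: 0.202705.
Correction k=2: B_{4}/4! · (f^{(3)}(34) − f^{(3)}(2)) = −1/720 · (-3.88399e-08 − (-0.937500)) = -0.00130208.
After k=2: 0.201403.
Correction k=3: B_{6}/6! · (f^{(5)}(34) − f^{(5)}(2)) = 1/30240 · (-1.41114e-09 − (-9.84375)) = 0.000325521.
After k=3: 0.201728.
Correction k=4: B_{8}/8! · (f^{(7)}(34) − f^{(7)}(2)) = −1/1209600 · (-8.78909e-11 − (-177.188)) = -0.000146484.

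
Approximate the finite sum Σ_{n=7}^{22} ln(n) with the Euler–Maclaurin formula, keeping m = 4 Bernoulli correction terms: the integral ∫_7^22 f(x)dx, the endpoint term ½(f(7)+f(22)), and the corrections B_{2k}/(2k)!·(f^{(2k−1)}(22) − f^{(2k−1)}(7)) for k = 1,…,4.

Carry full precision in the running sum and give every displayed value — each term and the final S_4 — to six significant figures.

S_4 ≈ 41.8919

Integral: ∫_7^22 ln(x) dx = 39.3816.
Boundary: ½(f(7) + f(22)) = ½(1.94591 + 3.09104) = 2.51848.
Running total after boundary: 41.9000.
k=1: B_{2}/(2)! × [f^{(1)}(22) − f^{(1)}(7)] = 1/12 × (0.0454545 − 0.142857) = -0.00811688.
After k=1: 41.8919.
k=2: B_{4}/(4)! × [f^{(3)}(22) − f^{(3)}(7)] = −1/720 × (0.000187829 − 0.00583090) = 7.83760e-06.
After k=2: 41.8919.
k=3: B_{6}/(6)! × [f^{(5)}(22) − f^{(5)}(7)] = 1/30240 × (4.65691e-06 − 0.00142798) = -4.70674e-08.
After k=3: 41.8919.
k=4: B_{8}/(8)! × [f^{(7)}(22) − f^{(7)}(7)] = −1/1209600 × (2.88651e-07 − 0.000874271) = 7.22539e-10.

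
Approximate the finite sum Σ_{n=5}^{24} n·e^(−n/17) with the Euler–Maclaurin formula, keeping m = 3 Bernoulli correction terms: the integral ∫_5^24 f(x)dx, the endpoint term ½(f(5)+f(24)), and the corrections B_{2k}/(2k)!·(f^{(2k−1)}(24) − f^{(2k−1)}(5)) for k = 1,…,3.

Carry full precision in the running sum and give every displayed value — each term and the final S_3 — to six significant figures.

S_3 ≈ 113.568

The integral term ∫_5^24 x·e^(−x/17) dx = 108.833.
½[f(5) + f(24)] = ½[3.72594 + 5.84911] = 4.78753.
So far: 113.620.
k=1: B_{2}/(2)! × [f^{(1)}(24) − f^{(1)}(5)] = 1/12 × (-0.100352 − 0.526016) = -0.0521973.
Running total after k=1: 113.568.
k=2: B_{4}/(4)! × [f^{(3)}(24) − f^{(3)}(5)] = −1/720 × (0.00133935 − 0.00697714) = 7.83026e-06.
Running total after k=2: 113.568.
k=3: B_{6}/(6)! × [f^{(5)}(24) − f^{(5)}(5)] = 1/30240 × (1.04704e-05 − 4.19867e-05) = -1.04221e-09.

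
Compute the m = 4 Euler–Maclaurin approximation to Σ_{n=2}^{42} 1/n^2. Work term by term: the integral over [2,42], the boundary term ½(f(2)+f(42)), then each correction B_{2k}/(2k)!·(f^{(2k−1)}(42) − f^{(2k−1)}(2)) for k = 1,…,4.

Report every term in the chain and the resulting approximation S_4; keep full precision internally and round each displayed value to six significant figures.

S_4 ≈ 0.621384

Integral: ∫_2^42 1/x^2 dx = 0.476190.
½[f(2) + f(42)] = ½[0.250000 + 0.000566893] = 0.125283.
So far: 0.601474.
Order-1 term: 1/12 · (-2.69949e-05 − (-0.250000)) = 0.0208311.
After k=1: 0.622305.
Order-2 term: −1/720 · (-1.83639e-07 − (-0.750000)) = -0.00104167.
After k=2: 0.621263.
Order-3 term: 1/30240 · (-3.12311e-09 − (-5.62500)) = 0.000186012.
After k=3: 0.621449.
Order-4 term: −1/1209600 · (-9.91464e-11 − (-78.7500)) = -6.51042e-05.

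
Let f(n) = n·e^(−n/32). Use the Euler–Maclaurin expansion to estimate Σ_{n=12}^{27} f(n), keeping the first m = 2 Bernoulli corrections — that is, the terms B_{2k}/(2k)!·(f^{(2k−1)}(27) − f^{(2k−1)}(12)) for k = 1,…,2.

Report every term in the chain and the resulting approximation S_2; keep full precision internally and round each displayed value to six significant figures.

The integral term ∫_12^27 x·e^(−x/32) dx = 155.685.
Boundary: ½(f(12) + f(27)) = ½(8.24747 + 11.6126) = 9.93001.
So far: 165.615.
Order-1 term: 1/12 · (0.0672023 − 0.429556) = -0.0301961.
Running total after k=1: 165.584.
Order-2 term: −1/720 · (0.000905656 − 0.00176185) = 1.18916e-06.

S_2 ≈ 165.584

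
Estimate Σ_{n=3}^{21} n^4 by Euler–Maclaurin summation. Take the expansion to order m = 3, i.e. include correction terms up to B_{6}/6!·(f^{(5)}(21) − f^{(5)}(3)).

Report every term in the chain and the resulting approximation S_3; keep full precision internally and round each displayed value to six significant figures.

Integral: ∫_3^21 x^4 dx = 816772.
Boundary: ½(f(3) + f(21)) = ½(81.0000 + 194481) = 97281.0.
Running total after boundary: 914053.
k=1: B_{2}/(2)! × [f^{(1)}(21) − f^{(1)}(3)] = 1/12 × (37044.0 − 108.000) = 3078.00.
Running total after k=1: 917131.
k=2: B_{4}/(4)! × [f^{(3)}(21) − f^{(3)}(3)] = −1/720 × (504.000 − 72.0000) = -0.600000.
Running total after k=2: 917130.
k=3: B_{6}/(6)! × [f^{(5)}(21) − f^{(5)}(3)] = 1/30240 × (0.00000 − 0.00000) = 0.00000.

S_3 ≈ 917130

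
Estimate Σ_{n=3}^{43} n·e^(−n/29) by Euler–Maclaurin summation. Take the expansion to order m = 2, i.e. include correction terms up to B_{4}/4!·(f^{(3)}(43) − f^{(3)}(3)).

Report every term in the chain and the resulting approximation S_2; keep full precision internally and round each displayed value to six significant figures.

Integral: ∫_3^43 x·e^(−x/29) dx = 362.801.
Endpoint term: (f(3) + f(43))/2 = (2.70517 + 9.76146)/2 = 6.23331.
Integral + boundary = 369.034.
Correction k=1: B_{2}/2! · (f^{(1)}(43) − f^{(1)}(3)) = 1/12 · (-0.109591 − 0.808441) = -0.0765027.
After k=1: 368.957.
Correction k=2: B_{4}/4! · (f^{(3)}(43) − f^{(3)}(3)) = −1/720 · (0.000409548 − 0.00310569) = 3.74464e-06.

S_2 ≈ 368.957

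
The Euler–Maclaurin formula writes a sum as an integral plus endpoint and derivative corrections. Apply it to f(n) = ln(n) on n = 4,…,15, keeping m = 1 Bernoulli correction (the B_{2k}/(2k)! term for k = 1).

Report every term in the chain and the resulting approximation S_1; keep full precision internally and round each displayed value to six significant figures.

S_1 ≈ 26.1075

∫_4^15 ln(x) dx evaluates to 24.0756.
½[f(4) + f(15)] = ½[1.38629 + 2.70805] = 2.04717.
So far: 26.1227.
Order-1 term: 1/12 · (0.0666667 − 0.250000) = -0.0152778.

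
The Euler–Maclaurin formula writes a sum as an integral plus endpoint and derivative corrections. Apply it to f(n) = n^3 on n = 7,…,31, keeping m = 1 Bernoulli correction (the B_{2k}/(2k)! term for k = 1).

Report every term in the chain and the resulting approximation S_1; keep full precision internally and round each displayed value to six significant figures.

Integral: ∫_7^31 x^3 dx = 230280.
Boundary: ½(f(7) + f(31)) = ½(343.000 + 29791.0) = 15067.0.
So far: 245347.
Order-1 term: 1/12 · (2883.00 − 147.000) = 228.000.

S_1 ≈ 245575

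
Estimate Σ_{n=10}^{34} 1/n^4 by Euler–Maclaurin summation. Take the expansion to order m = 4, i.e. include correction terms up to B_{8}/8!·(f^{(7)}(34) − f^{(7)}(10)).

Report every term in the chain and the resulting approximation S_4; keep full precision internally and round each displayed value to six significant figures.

S_4 ≈ 0.000378536

The integral term ∫_10^34 1/x^4 dx = 0.000324852.
Boundary: ½(f(10) + f(34)) = ½(0.000100000 + 7.48315e-07) = 5.03742e-05.
Running total after boundary: 0.000375227.
Correction k=1: B_{2}/2! · (f^{(1)}(34) − f^{(1)}(10)) = 1/12 · (-8.80370e-08 − (-4.00000e-05)) = 3.32600e-06.
After k=1: 0.000378553.
Correction k=2: B_{4}/4! · (f^{(3)}(34) − f^{(3)}(10)) = −1/720 · (-2.28470e-09 − (-1.20000e-05)) = -1.66635e-08.
After k=2: 0.000378536.
Correction k=3: B_{6}/6! · (f^{(5)}(34) − f^{(5)}(10)) = 1/30240 · (-1.10677e-10 − (-6.72000e-06)) = 2.22219e-10.
After k=3: 0.000378536.
Correction k=4: B_{8}/8! · (f^{(7)}(34) − f^{(7)}(10)) = −1/1209600 · (-8.61675e-12 − (-6.04800e-06)) = -4.99999e-12.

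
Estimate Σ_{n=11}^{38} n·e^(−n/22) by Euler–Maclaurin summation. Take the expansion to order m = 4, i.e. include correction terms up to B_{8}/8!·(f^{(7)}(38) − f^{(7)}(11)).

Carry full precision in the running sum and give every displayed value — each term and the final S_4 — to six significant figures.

∫_11^38 x·e^(−x/22) dx evaluates to 205.687.
Endpoint term: (f(11) + f(38))/2 = (6.67184 + 6.75521)/2 = 6.71352.
Integral + boundary = 212.400.
Correction k=1: B_{2}/2! · (f^{(1)}(38) − f^{(1)}(11)) = 1/12 · (-0.129286 − 0.303265) = -0.0360460.
Running total after k=1: 212.364.
Correction k=2: B_{4}/4! · (f^{(3)}(38) − f^{(3)}(11)) = −1/720 · (0.000467461 − 0.00313291) = 3.70201e-06.
Running total after k=2: 212.364.
Correction k=3: B_{6}/6! · (f^{(5)}(38) − f^{(5)}(11)) = 1/30240 · (2.48356e-06 − 1.16513e-05) = -3.03166e-10.
Running total after k=3: 212.364.
Correction k=4: B_{8}/8! · (f^{(7)}(38) − f^{(7)}(11)) = −1/1209600 · (8.26712e-09 − 3.47720e-08) = 2.19121e-14.

S_4 ≈ 212.364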